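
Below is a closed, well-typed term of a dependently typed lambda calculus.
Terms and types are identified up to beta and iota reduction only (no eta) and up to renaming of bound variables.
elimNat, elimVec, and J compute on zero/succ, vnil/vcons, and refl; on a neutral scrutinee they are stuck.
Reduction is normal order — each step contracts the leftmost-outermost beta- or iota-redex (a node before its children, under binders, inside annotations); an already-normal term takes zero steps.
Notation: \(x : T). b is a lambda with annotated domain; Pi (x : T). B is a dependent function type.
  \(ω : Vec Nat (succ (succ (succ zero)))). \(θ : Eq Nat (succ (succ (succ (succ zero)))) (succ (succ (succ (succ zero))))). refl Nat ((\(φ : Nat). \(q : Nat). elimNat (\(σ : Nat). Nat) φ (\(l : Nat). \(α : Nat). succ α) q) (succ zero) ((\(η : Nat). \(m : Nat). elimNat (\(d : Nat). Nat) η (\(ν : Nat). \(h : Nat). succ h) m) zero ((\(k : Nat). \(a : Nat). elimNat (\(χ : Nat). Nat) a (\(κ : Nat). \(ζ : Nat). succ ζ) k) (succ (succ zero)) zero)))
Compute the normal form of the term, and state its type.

reduced normal form:
  \(ω : Vec Nat (succ (succ (succ zero)))). \(θ : Eq Nat (succ (succ (succ (succ zero)))) (succ (succ (succ (succ zero))))). refl Nat (succ (succ (succ zero)))
the term's type:
  Pi (ω : Vec Nat (succ (succ (succ zero)))). Pi (θ : Eq Nat (succ (succ (succ (succ zero)))) (succ (succ (succ (succ zero))))). Eq Nat (succ (succ (succ zero))) (succ (succ (succ zero)))


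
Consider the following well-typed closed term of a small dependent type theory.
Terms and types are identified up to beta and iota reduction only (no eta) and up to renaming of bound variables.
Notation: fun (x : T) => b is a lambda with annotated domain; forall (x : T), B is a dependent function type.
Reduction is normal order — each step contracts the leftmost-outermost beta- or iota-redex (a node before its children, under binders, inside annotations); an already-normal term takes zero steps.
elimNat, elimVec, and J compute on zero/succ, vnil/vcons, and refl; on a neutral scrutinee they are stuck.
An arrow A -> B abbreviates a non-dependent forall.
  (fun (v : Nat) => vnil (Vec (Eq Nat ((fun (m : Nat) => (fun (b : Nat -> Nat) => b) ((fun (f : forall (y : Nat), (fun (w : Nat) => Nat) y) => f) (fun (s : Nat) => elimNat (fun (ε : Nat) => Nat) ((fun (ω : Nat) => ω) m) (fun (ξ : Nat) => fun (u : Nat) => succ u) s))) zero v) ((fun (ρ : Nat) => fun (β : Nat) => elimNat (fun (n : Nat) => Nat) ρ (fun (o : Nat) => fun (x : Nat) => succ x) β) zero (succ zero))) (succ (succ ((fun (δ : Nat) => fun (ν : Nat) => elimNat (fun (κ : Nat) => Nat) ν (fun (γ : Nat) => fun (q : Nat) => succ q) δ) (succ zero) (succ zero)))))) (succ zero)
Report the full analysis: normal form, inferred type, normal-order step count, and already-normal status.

reduced normal form:
  vnil (Vec (Eq Nat (succ zero) (succ zero)) (succ (succ (succ (succ zero)))))
type:
  Vec (Vec (Eq Nat (succ zero) (succ zero)) (succ (succ (succ (succ zero))))) zero
normal-order step count: 22
term was already normal: no
first redex: a beta-redex


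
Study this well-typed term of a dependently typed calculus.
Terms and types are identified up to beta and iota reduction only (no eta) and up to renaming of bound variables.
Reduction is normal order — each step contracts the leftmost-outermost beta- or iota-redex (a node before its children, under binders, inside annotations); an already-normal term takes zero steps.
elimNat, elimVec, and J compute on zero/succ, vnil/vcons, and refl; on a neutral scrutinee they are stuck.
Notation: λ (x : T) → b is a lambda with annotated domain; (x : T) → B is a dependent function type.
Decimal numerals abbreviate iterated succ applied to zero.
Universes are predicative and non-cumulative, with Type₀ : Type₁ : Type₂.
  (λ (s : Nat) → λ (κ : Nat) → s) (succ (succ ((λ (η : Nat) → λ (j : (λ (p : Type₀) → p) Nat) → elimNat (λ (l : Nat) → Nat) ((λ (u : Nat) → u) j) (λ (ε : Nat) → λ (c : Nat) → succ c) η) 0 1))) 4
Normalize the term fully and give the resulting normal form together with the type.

reduced normal form:
  3
inferred type:
  Nat
observation: the leftmost-outermost redex is a beta-redex, and normalization takes 6 steps.


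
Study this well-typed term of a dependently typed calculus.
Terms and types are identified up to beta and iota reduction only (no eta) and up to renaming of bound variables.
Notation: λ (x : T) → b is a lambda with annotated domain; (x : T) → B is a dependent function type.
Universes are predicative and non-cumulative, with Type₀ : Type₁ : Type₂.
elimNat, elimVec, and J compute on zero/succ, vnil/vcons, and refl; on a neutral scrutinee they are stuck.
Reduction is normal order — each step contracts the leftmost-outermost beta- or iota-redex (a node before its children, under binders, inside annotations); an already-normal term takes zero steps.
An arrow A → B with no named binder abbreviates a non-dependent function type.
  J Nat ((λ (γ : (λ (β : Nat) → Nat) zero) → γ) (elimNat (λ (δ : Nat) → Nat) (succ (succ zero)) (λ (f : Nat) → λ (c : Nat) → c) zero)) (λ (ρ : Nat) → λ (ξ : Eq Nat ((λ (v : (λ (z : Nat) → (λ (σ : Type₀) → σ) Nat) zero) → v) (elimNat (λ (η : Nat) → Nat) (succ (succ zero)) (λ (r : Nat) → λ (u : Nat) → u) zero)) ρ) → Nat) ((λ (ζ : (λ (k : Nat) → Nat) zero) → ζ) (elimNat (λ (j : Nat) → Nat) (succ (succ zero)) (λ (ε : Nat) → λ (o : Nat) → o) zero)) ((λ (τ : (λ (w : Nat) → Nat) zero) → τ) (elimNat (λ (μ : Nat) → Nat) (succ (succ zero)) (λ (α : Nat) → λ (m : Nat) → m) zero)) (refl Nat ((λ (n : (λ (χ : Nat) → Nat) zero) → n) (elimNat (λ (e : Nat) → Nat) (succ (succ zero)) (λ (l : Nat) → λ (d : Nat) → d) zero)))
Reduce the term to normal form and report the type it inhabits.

resulting normal form:
  succ (succ zero)
the term's type:
  Nat


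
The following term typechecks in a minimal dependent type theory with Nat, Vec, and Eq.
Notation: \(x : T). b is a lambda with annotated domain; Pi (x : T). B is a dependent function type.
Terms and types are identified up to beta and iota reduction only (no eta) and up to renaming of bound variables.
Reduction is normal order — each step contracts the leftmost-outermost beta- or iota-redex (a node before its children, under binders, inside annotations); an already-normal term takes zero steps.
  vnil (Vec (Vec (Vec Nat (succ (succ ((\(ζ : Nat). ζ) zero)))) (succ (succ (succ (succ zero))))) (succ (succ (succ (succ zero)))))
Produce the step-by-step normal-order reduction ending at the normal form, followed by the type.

normal-order reduction sequence:
  vnil (Vec (Vec (Vec Nat (succ (succ ((\(ζ : Nat). ζ) zero)))) (succ (succ (succ (succ zero))))) (succ (succ (succ (succ zero)))))
  ~> vnil (Vec (Vec (Vec Nat (succ (succ zero))) (succ (succ (succ (succ zero))))) (succ (succ (succ (succ zero)))))
the term's type:
  Vec (Vec (Vec (Vec Nat (succ (succ zero))) (succ (succ (succ (succ zero))))) (succ (succ (succ (succ zero))))) zero


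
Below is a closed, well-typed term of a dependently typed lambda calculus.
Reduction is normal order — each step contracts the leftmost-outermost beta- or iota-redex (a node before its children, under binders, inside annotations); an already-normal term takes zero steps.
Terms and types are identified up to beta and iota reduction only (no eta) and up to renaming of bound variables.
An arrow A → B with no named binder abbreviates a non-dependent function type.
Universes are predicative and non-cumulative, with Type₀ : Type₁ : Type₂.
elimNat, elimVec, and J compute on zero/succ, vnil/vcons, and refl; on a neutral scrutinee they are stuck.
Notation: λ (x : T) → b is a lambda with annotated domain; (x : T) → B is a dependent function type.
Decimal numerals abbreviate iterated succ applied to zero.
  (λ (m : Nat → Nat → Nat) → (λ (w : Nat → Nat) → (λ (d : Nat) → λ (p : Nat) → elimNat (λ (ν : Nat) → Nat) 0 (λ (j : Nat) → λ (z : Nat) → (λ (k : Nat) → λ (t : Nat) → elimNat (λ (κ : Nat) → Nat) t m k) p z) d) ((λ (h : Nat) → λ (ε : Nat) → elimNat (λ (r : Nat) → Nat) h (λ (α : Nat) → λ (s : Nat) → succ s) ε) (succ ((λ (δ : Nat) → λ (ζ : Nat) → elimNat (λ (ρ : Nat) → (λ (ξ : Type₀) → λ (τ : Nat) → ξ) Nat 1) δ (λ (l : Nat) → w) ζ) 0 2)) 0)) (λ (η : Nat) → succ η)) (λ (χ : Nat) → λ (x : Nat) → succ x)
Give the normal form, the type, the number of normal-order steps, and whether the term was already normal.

normal form:
  λ (m : Nat) → elimNat (λ (w : Nat) → Nat) (elimNat (λ (d : Nat) → Nat) (elimNat (λ (p : Nat) → Nat) 0 (λ (ν : Nat) → λ (j : Nat) → succ j) m) (λ (z : Nat) → λ (k : Nat) → succ k) m) (λ (t : Nat) → λ (κ : Nat) → succ κ) m
inferred type:
  Nat → Nat
reduction steps (normal order): 27
started in normal form: no
first contracted redex: a beta-redex


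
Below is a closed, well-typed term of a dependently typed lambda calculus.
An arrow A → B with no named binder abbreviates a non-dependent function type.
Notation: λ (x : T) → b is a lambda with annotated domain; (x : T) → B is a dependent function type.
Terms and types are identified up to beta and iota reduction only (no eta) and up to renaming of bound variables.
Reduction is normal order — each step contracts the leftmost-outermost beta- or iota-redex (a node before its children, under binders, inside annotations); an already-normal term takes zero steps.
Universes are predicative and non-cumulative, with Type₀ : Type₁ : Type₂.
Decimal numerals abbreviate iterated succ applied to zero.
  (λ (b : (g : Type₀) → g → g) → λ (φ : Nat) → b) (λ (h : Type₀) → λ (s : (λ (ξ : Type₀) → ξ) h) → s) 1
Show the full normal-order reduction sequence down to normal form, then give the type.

reduction (normal order):
  (λ (b : (g : Type₀) → g → g) → λ (φ : Nat) → b) (λ (h : Type₀) → λ (s : (λ (ξ : Type₀) → ξ) h) → s) 1
  ~> (λ (b : Nat) → λ (g : Type₀) → λ (φ : (λ (h : Type₀) → h) g) → φ) 1
  ~> λ (b : Type₀) → λ (g : (λ (φ : Type₀) → φ) b) → g
  ~> λ (b : Type₀) → λ (g : b) → g
type:
  (b : Type₀) → b → b


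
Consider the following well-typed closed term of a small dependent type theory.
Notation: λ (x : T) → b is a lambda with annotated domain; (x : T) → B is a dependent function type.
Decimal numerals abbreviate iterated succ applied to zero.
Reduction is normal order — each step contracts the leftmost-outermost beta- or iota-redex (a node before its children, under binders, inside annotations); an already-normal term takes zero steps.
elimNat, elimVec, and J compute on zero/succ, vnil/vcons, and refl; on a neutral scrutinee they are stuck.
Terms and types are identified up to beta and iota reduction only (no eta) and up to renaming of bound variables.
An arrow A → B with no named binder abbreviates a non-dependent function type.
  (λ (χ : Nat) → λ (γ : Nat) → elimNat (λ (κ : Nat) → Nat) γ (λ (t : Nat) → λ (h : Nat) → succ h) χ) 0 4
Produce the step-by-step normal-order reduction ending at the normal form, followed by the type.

reduction (normal order):
  (λ (χ : Nat) → λ (γ : Nat) → elimNat (λ (κ : Nat) → Nat) γ (λ (t : Nat) → λ (h : Nat) → succ h) χ) 0 4
  ~> (λ (χ : Nat) → elimNat (λ (γ : Nat) → Nat) χ (λ (κ : Nat) → λ (t : Nat) → succ t) 0) 4
  ~> elimNat (λ (χ : Nat) → Nat) 4 (λ (γ : Nat) → λ (κ : Nat) → succ κ) 0
  ~> 4
the term's type:
  Nat


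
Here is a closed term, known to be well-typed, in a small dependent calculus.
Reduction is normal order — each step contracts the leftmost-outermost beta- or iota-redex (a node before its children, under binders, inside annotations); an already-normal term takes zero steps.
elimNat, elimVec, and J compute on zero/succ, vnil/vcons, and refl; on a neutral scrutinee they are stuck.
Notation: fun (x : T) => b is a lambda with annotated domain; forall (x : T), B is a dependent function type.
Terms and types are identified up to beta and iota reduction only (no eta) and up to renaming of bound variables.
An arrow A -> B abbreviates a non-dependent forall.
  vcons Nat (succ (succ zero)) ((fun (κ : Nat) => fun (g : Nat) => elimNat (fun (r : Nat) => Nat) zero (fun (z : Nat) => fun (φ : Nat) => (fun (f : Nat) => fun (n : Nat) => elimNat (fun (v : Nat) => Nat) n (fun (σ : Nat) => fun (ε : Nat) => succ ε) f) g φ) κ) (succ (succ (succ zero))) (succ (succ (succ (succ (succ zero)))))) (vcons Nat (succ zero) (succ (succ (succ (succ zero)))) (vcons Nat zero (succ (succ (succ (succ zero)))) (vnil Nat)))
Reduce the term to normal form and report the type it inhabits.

reduced normal form:
  vcons Nat (succ (succ zero)) (succ (succ (succ (succ (succ (succ (succ (succ (succ (succ (succ (succ (succ (succ (succ zero))))))))))))))) (vcons Nat (succ zero) (succ (succ (succ (succ zero)))) (vcons Nat zero (succ (succ (succ (succ zero)))) (vnil Nat)))
the term's type:
  Vec Nat (succ (succ (succ zero)))
observation: reduction starts at a beta-redex, and 66 normal-order steps reach the normal form.


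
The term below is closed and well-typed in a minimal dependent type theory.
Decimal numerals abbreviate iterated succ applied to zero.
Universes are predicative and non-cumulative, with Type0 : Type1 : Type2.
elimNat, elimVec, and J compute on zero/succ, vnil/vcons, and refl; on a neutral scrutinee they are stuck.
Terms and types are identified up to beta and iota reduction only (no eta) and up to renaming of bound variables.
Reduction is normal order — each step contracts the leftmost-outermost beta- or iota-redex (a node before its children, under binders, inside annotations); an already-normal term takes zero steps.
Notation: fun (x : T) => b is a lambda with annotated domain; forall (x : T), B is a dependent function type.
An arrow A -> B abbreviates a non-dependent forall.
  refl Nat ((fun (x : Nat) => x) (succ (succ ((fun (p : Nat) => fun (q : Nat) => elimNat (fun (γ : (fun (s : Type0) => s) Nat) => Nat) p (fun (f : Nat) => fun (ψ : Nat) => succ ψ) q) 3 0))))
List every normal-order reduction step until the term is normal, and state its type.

normal-order reduction:
  refl Nat ((fun (x : Nat) => x) (succ (succ ((fun (p : Nat) => fun (q : Nat) => elimNat (fun (γ : (fun (s : Type0) => s) Nat) => Nat) p (fun (f : Nat) => fun (ψ : Nat) => succ ψ) q) 3 0))))
  ~> refl Nat (succ (succ ((fun (x : Nat) => fun (p : Nat) => elimNat (fun (q : (fun (γ : Type0) => γ) Nat) => Nat) x (fun (s : Nat) => fun (f : Nat) => succ f) p) 3 0)))
  ~> refl Nat (succ (succ ((fun (x : Nat) => elimNat (fun (p : (fun (q : Type0) => q) Nat) => Nat) 3 (fun (γ : Nat) => fun (s : Nat) => succ s) x) 0)))
  ~> refl Nat (succ (succ (elimNat (fun (x : (fun (p : Type0) => p) Nat) => Nat) 3 (fun (q : Nat) => fun (γ : Nat) => succ γ) 0)))
  ~> refl Nat 5
type:
  Eq Nat 5 5


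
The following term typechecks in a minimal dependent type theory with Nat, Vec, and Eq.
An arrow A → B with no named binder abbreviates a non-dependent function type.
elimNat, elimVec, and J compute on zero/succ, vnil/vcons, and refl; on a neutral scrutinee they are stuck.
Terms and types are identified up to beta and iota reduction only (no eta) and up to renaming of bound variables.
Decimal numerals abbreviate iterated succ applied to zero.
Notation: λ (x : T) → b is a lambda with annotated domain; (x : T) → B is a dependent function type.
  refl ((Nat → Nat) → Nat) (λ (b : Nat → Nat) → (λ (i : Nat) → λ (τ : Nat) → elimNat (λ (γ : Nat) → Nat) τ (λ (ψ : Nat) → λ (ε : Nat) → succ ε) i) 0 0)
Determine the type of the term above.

type:
  Eq ((Nat → Nat) → Nat) (λ (b : Nat → Nat) → 0) (λ (i : Nat → Nat) → 0)


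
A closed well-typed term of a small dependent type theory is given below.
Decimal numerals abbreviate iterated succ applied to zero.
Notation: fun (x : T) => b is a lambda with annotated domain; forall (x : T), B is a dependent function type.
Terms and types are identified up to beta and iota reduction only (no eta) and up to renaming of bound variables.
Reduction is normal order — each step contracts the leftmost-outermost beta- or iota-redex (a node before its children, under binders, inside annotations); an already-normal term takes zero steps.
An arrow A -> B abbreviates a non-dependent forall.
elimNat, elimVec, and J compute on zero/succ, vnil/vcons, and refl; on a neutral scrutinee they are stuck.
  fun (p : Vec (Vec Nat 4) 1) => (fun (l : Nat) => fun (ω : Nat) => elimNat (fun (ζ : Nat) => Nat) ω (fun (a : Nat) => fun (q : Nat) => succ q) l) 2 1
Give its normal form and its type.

normal form:
  fun (p : Vec (Vec Nat 4) 1) => 3
the term's type:
  Vec (Vec Nat 4) 1 -> Nat
observation: normalization takes exactly 9 steps under the normal-order strategy.


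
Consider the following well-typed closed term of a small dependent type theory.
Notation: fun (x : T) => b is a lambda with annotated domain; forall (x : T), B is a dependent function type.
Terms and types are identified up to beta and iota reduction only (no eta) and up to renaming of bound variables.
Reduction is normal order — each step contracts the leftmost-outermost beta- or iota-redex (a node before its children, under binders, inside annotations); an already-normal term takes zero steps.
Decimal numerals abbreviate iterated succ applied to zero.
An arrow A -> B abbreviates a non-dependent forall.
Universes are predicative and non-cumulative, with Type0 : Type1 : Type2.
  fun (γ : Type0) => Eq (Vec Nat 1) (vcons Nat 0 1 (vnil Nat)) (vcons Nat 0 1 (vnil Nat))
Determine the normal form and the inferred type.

normal form:
  fun (γ : Type0) => Eq (Vec Nat 1) (vcons Nat 0 1 (vnil Nat)) (vcons Nat 0 1 (vnil Nat))
the term's type:
  Type0 -> Type0


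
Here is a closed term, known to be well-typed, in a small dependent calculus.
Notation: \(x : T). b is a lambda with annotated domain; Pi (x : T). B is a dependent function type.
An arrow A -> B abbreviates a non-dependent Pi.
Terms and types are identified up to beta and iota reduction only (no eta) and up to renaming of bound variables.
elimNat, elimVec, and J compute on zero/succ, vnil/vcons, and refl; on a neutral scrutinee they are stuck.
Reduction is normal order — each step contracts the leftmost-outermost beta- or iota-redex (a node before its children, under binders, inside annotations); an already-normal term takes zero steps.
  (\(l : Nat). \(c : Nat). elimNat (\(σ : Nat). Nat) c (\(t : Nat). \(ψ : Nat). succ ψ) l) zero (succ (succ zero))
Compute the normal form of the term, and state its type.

reduced normal form:
  succ (succ zero)
inferred type:
  Nat
observation: the term reaches its normal form after 3 normal-order steps.


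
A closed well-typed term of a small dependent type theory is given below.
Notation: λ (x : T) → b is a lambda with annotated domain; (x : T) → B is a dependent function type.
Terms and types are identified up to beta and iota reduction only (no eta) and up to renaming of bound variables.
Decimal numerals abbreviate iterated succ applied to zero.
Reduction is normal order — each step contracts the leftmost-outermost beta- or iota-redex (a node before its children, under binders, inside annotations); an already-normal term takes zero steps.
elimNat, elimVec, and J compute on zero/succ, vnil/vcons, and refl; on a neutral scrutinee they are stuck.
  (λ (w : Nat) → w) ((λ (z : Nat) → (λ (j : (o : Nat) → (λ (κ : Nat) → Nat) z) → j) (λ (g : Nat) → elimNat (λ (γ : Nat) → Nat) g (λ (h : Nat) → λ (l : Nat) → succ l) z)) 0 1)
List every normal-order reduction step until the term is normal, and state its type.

normal-order reduction sequence:
  (λ (w : Nat) → w) ((λ (z : Nat) → (λ (j : (o : Nat) → (λ (κ : Nat) → Nat) z) → j) (λ (g : Nat) → elimNat (λ (γ : Nat) → Nat) g (λ (h : Nat) → λ (l : Nat) → succ l) z)) 0 1)
  ~> (λ (w : Nat) → (λ (z : (j : Nat) → (λ (o : Nat) → Nat) w) → z) (λ (κ : Nat) → elimNat (λ (g : Nat) → Nat) κ (λ (γ : Nat) → λ (h : Nat) → succ h) w)) 0 1
  ~> (λ (w : (z : Nat) → (λ (j : Nat) → Nat) 0) → w) (λ (o : Nat) → elimNat (λ (κ : Nat) → Nat) o (λ (g : Nat) → λ (γ : Nat) → succ γ) 0) 1
  ~> (λ (w : Nat) → elimNat (λ (z : Nat) → Nat) w (λ (j : Nat) → λ (o : Nat) → succ o) 0) 1
  ~> elimNat (λ (w : Nat) → Nat) 1 (λ (z : Nat) → λ (j : Nat) → succ j) 0
  ~> 1
inferred type:
  Nat


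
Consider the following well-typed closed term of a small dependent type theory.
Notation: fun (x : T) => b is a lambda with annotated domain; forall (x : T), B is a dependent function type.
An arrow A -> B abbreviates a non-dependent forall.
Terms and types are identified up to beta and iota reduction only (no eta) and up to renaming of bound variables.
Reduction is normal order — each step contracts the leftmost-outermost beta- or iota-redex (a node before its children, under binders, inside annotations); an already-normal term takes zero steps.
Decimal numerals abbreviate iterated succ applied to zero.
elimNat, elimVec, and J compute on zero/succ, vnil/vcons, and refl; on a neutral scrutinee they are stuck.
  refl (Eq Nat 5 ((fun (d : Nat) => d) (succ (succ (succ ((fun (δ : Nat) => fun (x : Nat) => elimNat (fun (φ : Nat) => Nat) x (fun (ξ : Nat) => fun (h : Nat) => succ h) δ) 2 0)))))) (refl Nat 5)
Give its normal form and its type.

reduced normal form:
  refl (Eq Nat 5 5) (refl Nat 5)
type:
  Eq (Eq Nat 5 5) (refl Nat 5) (refl Nat 5)


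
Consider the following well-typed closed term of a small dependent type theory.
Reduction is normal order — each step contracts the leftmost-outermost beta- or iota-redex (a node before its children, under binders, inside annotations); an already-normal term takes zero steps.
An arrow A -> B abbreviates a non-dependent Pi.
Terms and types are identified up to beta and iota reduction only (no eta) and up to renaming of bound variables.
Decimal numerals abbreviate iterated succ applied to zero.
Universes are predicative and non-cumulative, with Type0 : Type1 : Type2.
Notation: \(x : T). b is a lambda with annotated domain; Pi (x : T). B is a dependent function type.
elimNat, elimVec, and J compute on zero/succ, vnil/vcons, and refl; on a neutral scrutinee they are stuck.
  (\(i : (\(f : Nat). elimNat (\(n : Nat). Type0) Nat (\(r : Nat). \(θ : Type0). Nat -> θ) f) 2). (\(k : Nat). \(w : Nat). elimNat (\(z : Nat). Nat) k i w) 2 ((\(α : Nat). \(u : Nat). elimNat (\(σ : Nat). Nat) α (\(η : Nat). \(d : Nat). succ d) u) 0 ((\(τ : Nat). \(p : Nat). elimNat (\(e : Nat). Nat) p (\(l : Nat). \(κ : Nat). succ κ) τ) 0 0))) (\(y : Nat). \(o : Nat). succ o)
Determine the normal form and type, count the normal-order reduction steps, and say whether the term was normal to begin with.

resulting normal form:
  2
type:
  Nat
normal-order step count: 10
started in normal form: no
first contracted redex: a beta-redex


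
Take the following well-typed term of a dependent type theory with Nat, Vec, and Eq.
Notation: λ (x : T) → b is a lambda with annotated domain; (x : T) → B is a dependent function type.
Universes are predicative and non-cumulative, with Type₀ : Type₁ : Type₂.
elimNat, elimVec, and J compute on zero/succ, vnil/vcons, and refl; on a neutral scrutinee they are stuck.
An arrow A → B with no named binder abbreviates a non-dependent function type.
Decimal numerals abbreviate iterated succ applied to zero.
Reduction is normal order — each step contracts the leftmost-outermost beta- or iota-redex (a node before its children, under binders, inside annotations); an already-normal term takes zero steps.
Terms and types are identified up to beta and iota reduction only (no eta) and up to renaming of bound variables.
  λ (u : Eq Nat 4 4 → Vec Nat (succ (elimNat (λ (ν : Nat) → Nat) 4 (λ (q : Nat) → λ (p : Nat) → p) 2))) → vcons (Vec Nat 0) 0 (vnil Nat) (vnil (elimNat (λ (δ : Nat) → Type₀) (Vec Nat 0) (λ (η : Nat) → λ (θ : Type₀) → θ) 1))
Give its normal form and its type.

resulting normal form:
  λ (u : Eq Nat 4 4 → Vec Nat 5) → vcons (Vec Nat 0) 0 (vnil Nat) (vnil (Vec Nat 0))
the term's type:
  (Eq Nat 4 4 → Vec Nat 5) → Vec (Vec Nat 0) 1
observation: 11 normal-order steps normalize the term, beginning with an elimNat iota-redex.


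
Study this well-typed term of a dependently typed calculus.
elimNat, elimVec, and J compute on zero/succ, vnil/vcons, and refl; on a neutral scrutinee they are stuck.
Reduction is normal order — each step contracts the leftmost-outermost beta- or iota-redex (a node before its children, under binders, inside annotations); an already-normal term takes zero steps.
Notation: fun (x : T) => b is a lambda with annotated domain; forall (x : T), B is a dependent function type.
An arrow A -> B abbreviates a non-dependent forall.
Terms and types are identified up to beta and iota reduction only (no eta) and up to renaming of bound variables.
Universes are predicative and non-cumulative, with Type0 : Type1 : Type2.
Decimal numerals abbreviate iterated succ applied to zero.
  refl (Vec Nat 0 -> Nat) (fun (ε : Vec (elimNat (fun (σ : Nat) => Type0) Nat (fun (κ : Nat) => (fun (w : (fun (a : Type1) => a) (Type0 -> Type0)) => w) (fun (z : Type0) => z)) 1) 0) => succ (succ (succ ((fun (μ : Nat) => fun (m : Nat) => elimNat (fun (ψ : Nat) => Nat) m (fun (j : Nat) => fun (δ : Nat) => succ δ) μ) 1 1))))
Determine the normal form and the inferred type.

resulting normal form:
  refl (Vec Nat 0 -> Nat) (fun (ε : Vec Nat 0) => 5)
the term's type:
  Eq (Vec Nat 0 -> Nat) (fun (ε : Vec Nat 0) => 5) (fun (σ : Vec Nat 0) => 5)
observation: normalization takes exactly 11 steps under the normal-order strategy.


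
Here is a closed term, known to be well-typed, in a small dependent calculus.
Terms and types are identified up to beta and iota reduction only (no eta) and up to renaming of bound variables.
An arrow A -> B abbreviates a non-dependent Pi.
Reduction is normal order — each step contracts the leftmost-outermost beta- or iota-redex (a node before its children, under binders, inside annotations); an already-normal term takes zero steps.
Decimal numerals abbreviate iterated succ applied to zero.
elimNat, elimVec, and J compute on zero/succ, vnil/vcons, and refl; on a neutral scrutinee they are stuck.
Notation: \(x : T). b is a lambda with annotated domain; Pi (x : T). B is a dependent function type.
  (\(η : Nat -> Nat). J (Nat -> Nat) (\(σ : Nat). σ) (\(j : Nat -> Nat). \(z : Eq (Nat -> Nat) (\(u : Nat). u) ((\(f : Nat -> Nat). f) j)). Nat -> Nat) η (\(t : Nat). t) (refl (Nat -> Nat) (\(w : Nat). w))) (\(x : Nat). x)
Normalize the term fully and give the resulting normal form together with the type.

resulting normal form:
  \(η : Nat). η
type:
  Nat -> Nat
observation: the first redex contracted is a beta-redex; the normal form is reached in 2 normal-order steps.


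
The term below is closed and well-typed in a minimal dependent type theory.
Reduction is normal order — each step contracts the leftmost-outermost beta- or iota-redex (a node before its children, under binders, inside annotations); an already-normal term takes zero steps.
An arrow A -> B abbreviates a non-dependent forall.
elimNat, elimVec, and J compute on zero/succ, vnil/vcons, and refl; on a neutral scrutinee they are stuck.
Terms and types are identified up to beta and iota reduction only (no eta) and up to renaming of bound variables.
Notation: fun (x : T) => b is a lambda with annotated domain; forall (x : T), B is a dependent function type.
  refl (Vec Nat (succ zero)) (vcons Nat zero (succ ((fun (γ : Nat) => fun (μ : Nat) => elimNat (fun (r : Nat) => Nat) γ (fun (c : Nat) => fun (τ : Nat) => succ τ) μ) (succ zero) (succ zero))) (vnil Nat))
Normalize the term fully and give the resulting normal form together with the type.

reduced normal form:
  refl (Vec Nat (succ zero)) (vcons Nat zero (succ (succ (succ zero))) (vnil Nat))
inferred type:
  Eq (Vec Nat (succ zero)) (vcons Nat zero (succ (succ (succ zero))) (vnil Nat)) (vcons Nat zero (succ (succ (succ zero))) (vnil Nat))


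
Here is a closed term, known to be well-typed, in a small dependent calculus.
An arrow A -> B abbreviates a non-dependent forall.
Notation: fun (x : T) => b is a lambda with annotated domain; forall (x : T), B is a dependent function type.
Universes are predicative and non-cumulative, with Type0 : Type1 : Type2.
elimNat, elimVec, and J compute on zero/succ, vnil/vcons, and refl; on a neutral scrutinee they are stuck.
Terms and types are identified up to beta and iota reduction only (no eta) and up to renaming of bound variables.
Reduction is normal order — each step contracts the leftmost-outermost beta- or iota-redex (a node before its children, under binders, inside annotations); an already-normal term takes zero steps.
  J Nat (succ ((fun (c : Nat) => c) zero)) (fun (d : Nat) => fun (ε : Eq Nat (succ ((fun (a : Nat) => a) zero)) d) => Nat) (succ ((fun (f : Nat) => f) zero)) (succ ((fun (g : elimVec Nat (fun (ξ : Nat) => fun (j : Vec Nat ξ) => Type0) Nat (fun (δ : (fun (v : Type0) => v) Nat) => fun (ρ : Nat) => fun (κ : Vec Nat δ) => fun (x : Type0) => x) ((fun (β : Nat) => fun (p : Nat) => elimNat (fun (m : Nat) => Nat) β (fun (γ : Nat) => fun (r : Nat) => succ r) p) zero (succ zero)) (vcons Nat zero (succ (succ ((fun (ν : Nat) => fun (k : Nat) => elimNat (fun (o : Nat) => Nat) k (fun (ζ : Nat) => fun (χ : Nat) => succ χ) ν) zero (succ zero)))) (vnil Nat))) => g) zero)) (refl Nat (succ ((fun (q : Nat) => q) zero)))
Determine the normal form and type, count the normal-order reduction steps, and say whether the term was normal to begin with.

reduced normal form:
  succ zero
type:
  Nat
normal-order step count: 2
started in normal form: no
first redex: a J iota-redex


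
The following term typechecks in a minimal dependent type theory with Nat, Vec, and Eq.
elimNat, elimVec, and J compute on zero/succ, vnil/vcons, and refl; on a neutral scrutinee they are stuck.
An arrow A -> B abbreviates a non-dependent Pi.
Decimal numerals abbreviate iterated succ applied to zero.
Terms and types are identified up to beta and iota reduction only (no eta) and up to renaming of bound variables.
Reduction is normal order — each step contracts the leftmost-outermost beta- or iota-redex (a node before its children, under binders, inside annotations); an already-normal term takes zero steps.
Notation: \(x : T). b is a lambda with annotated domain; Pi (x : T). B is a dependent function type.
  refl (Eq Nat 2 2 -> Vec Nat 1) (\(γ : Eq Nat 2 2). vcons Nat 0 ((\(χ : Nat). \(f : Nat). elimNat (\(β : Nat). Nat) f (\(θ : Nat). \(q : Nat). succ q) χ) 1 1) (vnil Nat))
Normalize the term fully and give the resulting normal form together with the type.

reduced normal form:
  refl (Eq Nat 2 2 -> Vec Nat 1) (\(γ : Eq Nat 2 2). vcons Nat 0 2 (vnil Nat))
the term's type:
  Eq (Eq Nat 2 2 -> Vec Nat 1) (\(γ : Eq Nat 2 2). vcons Nat 0 2 (vnil Nat)) (\(χ : Eq Nat 2 2). vcons Nat 0 2 (vnil Nat))


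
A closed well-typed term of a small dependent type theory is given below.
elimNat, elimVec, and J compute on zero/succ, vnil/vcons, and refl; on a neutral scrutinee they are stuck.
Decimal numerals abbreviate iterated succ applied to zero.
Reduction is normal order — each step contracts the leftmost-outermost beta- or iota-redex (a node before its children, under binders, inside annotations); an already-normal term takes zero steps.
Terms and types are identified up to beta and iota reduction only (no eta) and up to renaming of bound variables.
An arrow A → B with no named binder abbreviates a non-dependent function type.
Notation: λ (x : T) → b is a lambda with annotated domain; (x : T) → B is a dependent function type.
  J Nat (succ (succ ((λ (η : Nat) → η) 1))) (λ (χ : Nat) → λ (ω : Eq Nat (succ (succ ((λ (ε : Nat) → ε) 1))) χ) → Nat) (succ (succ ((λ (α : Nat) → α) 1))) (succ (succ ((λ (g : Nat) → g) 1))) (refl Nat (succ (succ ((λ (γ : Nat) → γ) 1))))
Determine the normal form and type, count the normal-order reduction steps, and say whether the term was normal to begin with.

reduced normal form:
  3
the term's type:
  Nat
steps to reach normal form (normal order): 2
started in normal form: no
first contracted redex: a J iota-redex


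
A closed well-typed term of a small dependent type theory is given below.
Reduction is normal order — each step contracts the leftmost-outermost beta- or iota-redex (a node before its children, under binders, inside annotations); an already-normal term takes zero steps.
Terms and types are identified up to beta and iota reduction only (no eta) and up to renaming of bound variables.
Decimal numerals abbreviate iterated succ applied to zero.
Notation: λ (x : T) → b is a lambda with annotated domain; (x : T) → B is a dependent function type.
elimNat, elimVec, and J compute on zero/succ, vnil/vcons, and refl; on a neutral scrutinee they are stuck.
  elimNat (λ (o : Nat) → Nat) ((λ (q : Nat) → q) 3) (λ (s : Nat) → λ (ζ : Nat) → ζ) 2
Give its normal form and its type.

normal form:
  3
the term's type:
  Nat
observation: reduction starts at an elimNat iota-redex, and 8 normal-order steps reach the normal form.


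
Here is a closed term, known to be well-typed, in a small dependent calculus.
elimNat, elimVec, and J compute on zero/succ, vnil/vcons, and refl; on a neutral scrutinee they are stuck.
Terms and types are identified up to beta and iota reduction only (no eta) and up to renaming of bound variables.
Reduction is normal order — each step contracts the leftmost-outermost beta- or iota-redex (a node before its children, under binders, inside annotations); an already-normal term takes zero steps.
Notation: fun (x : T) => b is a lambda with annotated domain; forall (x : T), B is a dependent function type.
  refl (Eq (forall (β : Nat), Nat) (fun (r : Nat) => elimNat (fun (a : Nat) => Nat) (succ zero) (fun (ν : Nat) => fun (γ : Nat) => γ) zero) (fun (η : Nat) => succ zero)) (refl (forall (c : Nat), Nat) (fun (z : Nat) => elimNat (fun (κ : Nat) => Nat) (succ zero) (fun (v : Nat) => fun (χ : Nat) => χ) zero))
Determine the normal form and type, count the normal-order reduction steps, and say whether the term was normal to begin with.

reduced normal form:
  refl (Eq (forall (β : Nat), Nat) (fun (r : Nat) => succ zero) (fun (a : Nat) => succ zero)) (refl (forall (ν : Nat), Nat) (fun (γ : Nat) => succ zero))
type:
  Eq (Eq (forall (β : Nat), Nat) (fun (r : Nat) => succ zero) (fun (a : Nat) => succ zero)) (refl (forall (ν : Nat), Nat) (fun (γ : Nat) => succ zero)) (refl (forall (η : Nat), Nat) (fun (c : Nat) => succ zero))
reduction steps (normal order): 2
started in normal form: no
first redex: an elimNat iota-redex


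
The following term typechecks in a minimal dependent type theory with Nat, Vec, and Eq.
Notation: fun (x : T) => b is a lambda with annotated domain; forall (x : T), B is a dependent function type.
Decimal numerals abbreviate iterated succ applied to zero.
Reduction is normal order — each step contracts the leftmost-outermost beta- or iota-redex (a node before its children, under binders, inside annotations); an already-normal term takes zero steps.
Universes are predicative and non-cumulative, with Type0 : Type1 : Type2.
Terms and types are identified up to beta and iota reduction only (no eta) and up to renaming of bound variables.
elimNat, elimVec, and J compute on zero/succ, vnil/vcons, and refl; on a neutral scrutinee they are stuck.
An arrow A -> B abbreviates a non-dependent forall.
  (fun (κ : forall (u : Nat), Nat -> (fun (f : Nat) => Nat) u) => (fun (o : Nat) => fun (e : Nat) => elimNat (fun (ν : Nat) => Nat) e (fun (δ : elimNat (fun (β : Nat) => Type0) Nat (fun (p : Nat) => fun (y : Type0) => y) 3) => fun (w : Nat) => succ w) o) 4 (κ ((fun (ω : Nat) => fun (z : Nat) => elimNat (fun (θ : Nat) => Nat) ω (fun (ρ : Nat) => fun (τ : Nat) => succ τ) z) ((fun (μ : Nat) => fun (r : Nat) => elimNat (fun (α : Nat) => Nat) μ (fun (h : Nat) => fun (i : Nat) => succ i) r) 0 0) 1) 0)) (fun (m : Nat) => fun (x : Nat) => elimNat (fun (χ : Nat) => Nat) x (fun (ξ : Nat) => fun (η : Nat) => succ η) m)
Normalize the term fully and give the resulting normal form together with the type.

resulting normal form:
  5
inferred type:
  Nat
observation: contracting a beta-redex first, the term normalizes in 31 steps.


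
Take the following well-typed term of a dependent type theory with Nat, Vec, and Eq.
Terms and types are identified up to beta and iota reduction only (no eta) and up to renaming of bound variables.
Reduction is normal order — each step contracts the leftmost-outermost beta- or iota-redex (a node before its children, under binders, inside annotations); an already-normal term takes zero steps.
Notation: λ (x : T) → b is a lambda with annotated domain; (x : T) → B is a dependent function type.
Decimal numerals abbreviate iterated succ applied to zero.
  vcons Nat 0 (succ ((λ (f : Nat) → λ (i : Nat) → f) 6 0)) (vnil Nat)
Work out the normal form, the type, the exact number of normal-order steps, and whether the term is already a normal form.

reduced normal form:
  vcons Nat 0 7 (vnil Nat)
type:
  Vec Nat 1
reduction steps (normal order): 2
already normal: no
first contracted redex: a beta-redex


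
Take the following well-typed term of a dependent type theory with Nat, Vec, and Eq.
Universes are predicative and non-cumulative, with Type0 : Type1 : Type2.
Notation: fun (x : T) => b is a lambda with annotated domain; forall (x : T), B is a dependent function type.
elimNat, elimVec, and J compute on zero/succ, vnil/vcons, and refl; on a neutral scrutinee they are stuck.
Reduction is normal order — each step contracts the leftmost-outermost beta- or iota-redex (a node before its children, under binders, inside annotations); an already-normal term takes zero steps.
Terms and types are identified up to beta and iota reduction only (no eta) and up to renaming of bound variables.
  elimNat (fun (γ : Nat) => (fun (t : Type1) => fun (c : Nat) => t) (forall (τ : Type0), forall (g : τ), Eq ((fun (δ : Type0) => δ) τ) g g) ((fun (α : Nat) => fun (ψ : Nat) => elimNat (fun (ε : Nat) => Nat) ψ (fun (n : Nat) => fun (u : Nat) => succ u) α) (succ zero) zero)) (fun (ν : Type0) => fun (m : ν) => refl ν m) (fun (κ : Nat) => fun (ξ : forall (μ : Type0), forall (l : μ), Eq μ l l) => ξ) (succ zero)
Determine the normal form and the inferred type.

normal form:
  fun (γ : Type0) => fun (t : γ) => refl γ t
inferred type:
  forall (γ : Type0), forall (t : γ), Eq γ t t
observation: the term reaches its normal form after 4 normal-order steps.


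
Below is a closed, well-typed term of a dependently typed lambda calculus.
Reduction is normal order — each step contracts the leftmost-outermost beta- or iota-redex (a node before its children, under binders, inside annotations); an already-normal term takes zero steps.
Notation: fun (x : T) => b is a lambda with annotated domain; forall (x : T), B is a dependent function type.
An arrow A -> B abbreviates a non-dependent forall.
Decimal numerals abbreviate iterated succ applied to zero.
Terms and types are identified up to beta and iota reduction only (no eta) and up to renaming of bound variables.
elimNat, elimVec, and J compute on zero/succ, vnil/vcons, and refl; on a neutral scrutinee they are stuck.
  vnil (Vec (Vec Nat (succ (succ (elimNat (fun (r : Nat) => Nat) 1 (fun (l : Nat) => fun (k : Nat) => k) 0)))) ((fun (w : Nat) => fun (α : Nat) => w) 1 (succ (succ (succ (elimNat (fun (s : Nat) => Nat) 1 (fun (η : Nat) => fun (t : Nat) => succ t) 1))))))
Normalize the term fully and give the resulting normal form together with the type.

resulting normal form:
  vnil (Vec (Vec Nat 3) 1)
the term's type:
  Vec (Vec (Vec Nat 3) 1) 0
observation: contracting an elimNat iota-redex first, the term normalizes in 3 steps.


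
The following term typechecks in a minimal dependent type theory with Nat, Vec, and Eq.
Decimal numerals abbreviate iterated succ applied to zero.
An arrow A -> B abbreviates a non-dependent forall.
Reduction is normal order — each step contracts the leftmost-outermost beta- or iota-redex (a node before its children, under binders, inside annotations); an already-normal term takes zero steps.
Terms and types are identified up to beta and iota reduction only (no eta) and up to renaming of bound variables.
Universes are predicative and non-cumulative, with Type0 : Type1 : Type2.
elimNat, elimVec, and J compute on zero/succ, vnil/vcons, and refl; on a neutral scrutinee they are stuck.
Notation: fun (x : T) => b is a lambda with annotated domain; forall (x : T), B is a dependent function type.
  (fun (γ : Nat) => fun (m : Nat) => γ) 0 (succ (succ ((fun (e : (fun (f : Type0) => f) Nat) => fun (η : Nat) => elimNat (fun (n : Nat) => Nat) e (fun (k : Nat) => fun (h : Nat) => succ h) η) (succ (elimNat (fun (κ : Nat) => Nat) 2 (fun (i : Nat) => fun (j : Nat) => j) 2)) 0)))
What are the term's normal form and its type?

reduced normal form:
  0
the term's type:
  Nat
observation: 2 normal-order steps normalize the term, beginning with a beta-redex.
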